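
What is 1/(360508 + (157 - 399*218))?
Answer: 1/273683 ≈ 3.6539e-6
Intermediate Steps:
1/(360508 + (157 - 399*218)) = 1/(360508 + (157 - 86982)) = 1/(360508 - 86825) = 1/273683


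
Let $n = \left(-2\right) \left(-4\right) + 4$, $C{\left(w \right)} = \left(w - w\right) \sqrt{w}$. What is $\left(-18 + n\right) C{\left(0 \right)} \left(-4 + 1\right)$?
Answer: $0$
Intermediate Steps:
$C{\left(w \right)} = 0$ ($C{\left(w \right)} = 0 \sqrt{w} = 0$)
$n = 12$ ($n = 8 + 4 = 12$)
$\left(-18 + n\right) C{\left(0 \right)} \left(-4 + 1\right) = \left(-18 + 12\right) 0 \left(-4 + 1\right) = - 6 \cdot 0 \left(-3\right) = \left(-6\right) 0 = 0$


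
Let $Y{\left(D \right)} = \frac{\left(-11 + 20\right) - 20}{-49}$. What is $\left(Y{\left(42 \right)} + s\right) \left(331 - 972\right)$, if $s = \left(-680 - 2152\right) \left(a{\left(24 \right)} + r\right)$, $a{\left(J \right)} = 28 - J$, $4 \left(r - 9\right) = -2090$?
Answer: $- \frac{45320178787}{49} \approx -9.249 \cdot 10^{8}$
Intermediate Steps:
$r = - \frac{1027}{2}$ ($r = 9 + \frac{1}{4} \left(-2090\right) = 9 - \frac{1045}{2} = - \frac{1027}{2} \approx -513.5$)
$Y{\left(D \right)} = \frac{11}{49}$ ($Y{\left(D \right)} = \left(9 - 20\right) \left(- \frac{1}{49}\right) = \left(-11\right) \left(- \frac{1}{49}\right) = \frac{11}{49}$)
$s = 1442904$ ($s = \left(-680 - 2152\right) \left(\left(28 - 24\right) - \frac{1027}{2}\right) = - 2832 \left(\left(28 - 24\right) - \frac{1027}{2}\right) = - 2832 \left(4 - \frac{1027}{2}\right) = \left(-2832\right) \left(- \frac{1019}{2}\right) = 1442904$)
$\left(Y{\left(42 \right)} + s\right) \left(331 - 972\right) = \left(\frac{11}{49} + 1442904\right) \left(331 - 972\right) = \frac{70702307}{49} \left(-641\right) = - \frac{45320178787}{49}$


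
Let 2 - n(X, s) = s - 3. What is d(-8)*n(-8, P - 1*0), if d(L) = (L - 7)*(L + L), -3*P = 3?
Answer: 1440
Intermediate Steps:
P = -1 (P = -⅓*3 = -1)
n(X, s) = 5 - s (n(X, s) = 2 - (s - 3) = 2 - (-3 + s) = 2 + (3 - s) = 5 - s)
d(L) = 2*L*(-7 + L) (d(L) = (-7 + L)*(2*L) = 2*L*(-7 + L))
d(-8)*n(-8, P - 1*0) = (2*(-8)*(-7 - 8))*(5 - (-1 - 1*0)) = (2*(-8)*(-15))*(5 - (-1 + 0)) = 240*(5 - 1*(-1)) = 240*(5 + 1) = 240*6 = 1440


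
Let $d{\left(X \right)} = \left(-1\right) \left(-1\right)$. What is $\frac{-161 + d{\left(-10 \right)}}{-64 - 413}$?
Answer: $\frac{160}{477} \approx 0.33543$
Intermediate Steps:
$d{\left(X \right)} = 1$
$\frac{-161 + d{\left(-10 \right)}}{-64 - 413} = \frac{-161 + 1}{-64 - 413} = - \frac{160}{-477} = \left(-160\right) \left(- \frac{1}{477}\right) = \frac{160}{477}$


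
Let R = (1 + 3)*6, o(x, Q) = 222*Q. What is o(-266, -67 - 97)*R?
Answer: -873792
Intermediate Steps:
R = 24 (R = 4*6 = 24)
o(-266, -67 - 97)*R = (222*(-67 - 97))*24 = (222*(-164))*24 = -36408*24 = -873792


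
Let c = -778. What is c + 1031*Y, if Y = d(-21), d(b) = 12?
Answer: 11594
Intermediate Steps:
Y = 12
c + 1031*Y = -778 + 1031*12 = -778 + 12372 = 11594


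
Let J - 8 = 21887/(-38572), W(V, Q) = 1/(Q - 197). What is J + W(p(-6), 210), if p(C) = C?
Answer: 3765529/501436 ≈ 7.5095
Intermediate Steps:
W(V, Q) = 1/(-197 + Q)
J = 286689/38572 (J = 8 + 21887/(-38572) = 8 + 21887*(-1/38572) = 8 - 21887/38572 = 286689/38572 ≈ 7.4326)
J + W(p(-6), 210) = 286689/38572 + 1/(-197 + 210) = 286689/38572 + 1/13 = 3765529/501436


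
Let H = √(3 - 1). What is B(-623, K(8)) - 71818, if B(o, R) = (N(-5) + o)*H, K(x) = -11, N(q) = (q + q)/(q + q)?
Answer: -71818 - 622*√2 ≈ -72698.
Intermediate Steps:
H = √2 ≈ 1.4142
N(q) = 1 (N(q) = (2*q)/((2*q)) = (2*q)*(1/(2*q)) = 1)
B(o, R) = √2*(1 + o) (B(o, R) = (1 + o)*√2 = √2*(1 + o))
B(-623, K(8)) - 71818 = √2*(1 - 623) - 71818 = √2*(-622) - 71818 = -622*√2 - 71818 = -71818 - 622*√2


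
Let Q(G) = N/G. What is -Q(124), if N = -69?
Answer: 69/124 ≈ 0.55645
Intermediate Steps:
Q(G) = -69/G
-Q(124) = -(-69)/124 = -1*(-69/124) = 69/124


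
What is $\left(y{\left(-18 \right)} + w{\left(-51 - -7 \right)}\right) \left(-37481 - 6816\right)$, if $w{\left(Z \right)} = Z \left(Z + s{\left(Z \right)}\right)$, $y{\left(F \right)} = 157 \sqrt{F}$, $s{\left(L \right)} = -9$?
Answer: $-103300604 - 20863887 i \sqrt{2} \approx -1.033 \cdot 10^{8} - 2.9506 \cdot 10^{7} i$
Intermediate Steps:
$w{\left(Z \right)} = Z \left(-9 + Z\right)$ ($w{\left(Z \right)} = Z \left(Z - 9\right) = Z \left(-9 + Z\right)$)
$\left(y{\left(-18 \right)} + w{\left(-51 - -7 \right)}\right) \left(-37481 - 6816\right) = \left(157 \sqrt{-18} + \left(-51 - -7\right) \left(-9 - 44\right)\right) \left(-37481 - 6816\right) = \left(157 \cdot 3 i \sqrt{2} + \left(-51 + 7\right) \left(-9 + \left(-51 + 7\right)\right)\right) \left(-44297\right) = \left(471 i \sqrt{2} - 44 \left(-9 - 44\right)\right) \left(-44297\right) = \left(471 i \sqrt{2} - -2332\right) \left(-44297\right) = \left(471 i \sqrt{2} + 2332\right) \left(-44297\right) = \left(2332 + 471 i \sqrt{2}\right) \left(-44297\right) = -103300604 - 20863887 i \sqrt{2}$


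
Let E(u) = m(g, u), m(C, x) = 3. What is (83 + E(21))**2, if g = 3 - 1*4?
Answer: 7396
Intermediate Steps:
g = -1 (g = 3 - 4 = -1)
E(u) = 3
(83 + E(21))**2 = (83 + 3)**2 = 86**2 = 7396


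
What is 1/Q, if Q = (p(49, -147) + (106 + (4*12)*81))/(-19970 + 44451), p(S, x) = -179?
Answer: 24481/3815 ≈ 6.4170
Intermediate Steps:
Q = 3815/24481 (Q = (-179 + (106 + (4*12)*81))/(-19970 + 44451) = (-179 + (106 + 48*81))/24481 = (-179 + (106 + 3888))*(1/24481) = (-179 + 3994)*(1/24481) = 3815*(1/24481) = 3815/24481 ≈ 0.15584)
1/Q = 1/(3815/24481) = 24481/3815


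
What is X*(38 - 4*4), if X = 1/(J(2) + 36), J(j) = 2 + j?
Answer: 11/20 ≈ 0.55000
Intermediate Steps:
X = 1/40 (X = 1/((2 + 2) + 36) = 1/(4 + 36) = 1/40 ≈ 0.025000)
X*(38 - 4*4) = (38 - 4*4)/40 = (38 - 16)/40 = (1/40)*22 = 11/20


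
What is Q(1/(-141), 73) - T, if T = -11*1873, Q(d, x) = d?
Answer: 2905022/141 ≈ 20603.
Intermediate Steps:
T = -20603
Q(1/(-141), 73) - T = 1/(-141) - 1*(-20603) = -1/141 + 20603 = 2905022/141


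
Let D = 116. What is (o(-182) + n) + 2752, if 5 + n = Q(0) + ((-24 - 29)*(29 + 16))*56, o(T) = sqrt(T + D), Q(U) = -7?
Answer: -130820 + I*sqrt(66) ≈ -1.3082e+5 + 8.124*I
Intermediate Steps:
o(T) = sqrt(116 + T) (o(T) = sqrt(T + 116) = sqrt(116 + T))
n = -133572 (n = -5 + (-7 + ((-24 - 29)*(29 + 16))*56) = -5 + (-7 - 53*45*56) = -5 + (-7 - 2385*56) = -5 + (-7 - 133560) = -5 - 133567 = -133572)
(o(-182) + n) + 2752 = (sqrt(116 - 182) - 133572) + 2752 = (sqrt(-66) - 133572) + 2752 = (I*sqrt(66) - 133572) + 2752 = (-133572 + I*sqrt(66)) + 2752 = -130820 + I*sqrt(66)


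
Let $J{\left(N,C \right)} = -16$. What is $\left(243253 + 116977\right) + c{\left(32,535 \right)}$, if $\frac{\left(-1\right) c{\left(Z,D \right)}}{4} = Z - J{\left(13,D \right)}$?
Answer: $360038$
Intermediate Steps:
$c{\left(Z,D \right)} = -64 - 4 Z$ ($c{\left(Z,D \right)} = - 4 \left(Z - -16\right) = - 4 \left(Z + 16\right) = - 4 \left(16 + Z\right) = -64 - 4 Z$)
$\left(243253 + 116977\right) + c{\left(32,535 \right)} = \left(243253 + 116977\right) - 192 = 360230 - 192 = 360038$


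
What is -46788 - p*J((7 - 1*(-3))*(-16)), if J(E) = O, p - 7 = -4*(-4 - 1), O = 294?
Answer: -54726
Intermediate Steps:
p = 27 (p = 7 - 4*(-4 - 1) = 7 - 4*(-5) = 7 + 20 = 27)
J(E) = 294
-46788 - p*J((7 - 1*(-3))*(-16)) = -46788 - 27*294 = -46788 - 1*7938 = -46788 - 7938 = -54726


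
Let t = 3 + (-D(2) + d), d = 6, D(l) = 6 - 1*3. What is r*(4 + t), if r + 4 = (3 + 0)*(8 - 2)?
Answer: 140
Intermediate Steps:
D(l) = 3 (D(l) = 6 - 3 = 3)
r = 14 (r = -4 + (3 + 0)*(8 - 2) = -4 + 3*6 = -4 + 18 = 14)
t = 6 (t = 3 + (-1*3 + 6) = 3 + (-3 + 6) = 3 + 3 = 6)
r*(4 + t) = 14*(4 + 6) = 14*10 = 140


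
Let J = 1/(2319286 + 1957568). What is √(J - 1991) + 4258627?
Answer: 4258627 + I*√4046481883235478/1425618 ≈ 4.2586e+6 + 44.621*I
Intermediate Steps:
J = 1/4276854 ≈ 2.3382e-7
√(J - 1991) + 4258627 = √(1/4276854 - 1991) + 4258627 = √(-8515216313/4276854) + 4258627 = I*√4046481883235478/1425618 + 4258627 = 4258627 + I*√4046481883235478/1425618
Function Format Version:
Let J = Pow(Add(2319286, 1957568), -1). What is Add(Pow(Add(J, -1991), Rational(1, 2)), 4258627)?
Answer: Add(4258627, Mul(Rational(1, 1425618), I, Pow(4046481883235478, Rational(1, 2)))) ≈ Add(4.2586e+6, Mul(44.621, I))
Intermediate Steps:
J = Rational(1, 4276854) (J = Pow(4276854, -1) = Rational(1, 4276854) ≈ 2.3382e-7)
Add(Pow(Add(J, -1991), Rational(1, 2)), 4258627) = Add(Pow(Add(Rational(1, 4276854), -1991), Rational(1, 2)), 4258627) = Add(Pow(Rational(-8515216313, 4276854), Rational(1, 2)), 4258627) = Add(Mul(Rational(1, 1425618), I, Pow(4046481883235478, Rational(1, 2))), 4258627) = Add(4258627, Mul(Rational(1, 1425618), I, Pow(4046481883235478, Rational(1, 2))))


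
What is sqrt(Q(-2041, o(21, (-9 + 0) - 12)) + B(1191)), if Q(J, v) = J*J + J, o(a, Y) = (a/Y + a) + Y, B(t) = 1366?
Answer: sqrt(4165006) ≈ 2040.8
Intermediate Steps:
o(a, Y) = Y + a + a/Y (o(a, Y) = (a + a/Y) + Y = Y + a + a/Y)
Q(J, v) = J + J**2 (Q(J, v) = J**2 + J = J + J**2)
sqrt(Q(-2041, o(21, (-9 + 0) - 12)) + B(1191)) = sqrt(-2041*(1 - 2041) + 1366) = sqrt(-2041*(-2040) + 1366) = sqrt(4163640 + 1366) = sqrt(4165006)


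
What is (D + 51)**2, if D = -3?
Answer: 2304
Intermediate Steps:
(D + 51)**2 = (-3 + 51)**2 = 48**2 = 2304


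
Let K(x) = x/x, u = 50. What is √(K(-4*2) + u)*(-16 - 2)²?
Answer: 324*√51 ≈ 2313.8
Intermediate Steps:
K(x) = 1
√(K(-4*2) + u)*(-16 - 2)² = √(1 + 50)*(-16 - 2)² = √51*(-18)² = √51*324 = 324*√51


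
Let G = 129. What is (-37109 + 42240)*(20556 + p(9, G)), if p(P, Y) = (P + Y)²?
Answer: 203187600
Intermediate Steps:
(-37109 + 42240)*(20556 + p(9, G)) = (-37109 + 42240)*(20556 + (9 + 129)²) = 5131*(20556 + 138²) = 5131*(20556 + 19044) = 5131*39600 = 203187600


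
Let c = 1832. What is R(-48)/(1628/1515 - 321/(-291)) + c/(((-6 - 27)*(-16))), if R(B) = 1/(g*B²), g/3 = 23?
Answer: 647251971923/186544081152 ≈ 3.4697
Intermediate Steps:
g = 69 (g = 3*23 = 69)
R(B) = 1/(69*B²)
R(-48)/(1628/1515 - 321/(-291)) + c/(((-6 - 27)*(-16))) = ((1/69)/(-48)²)/(1628/1515 - 321/(-291)) + 1832/(((-6 - 27)*(-16))) = ((1/69)*(1/2304))/(1628*(1/1515) - 321*(-1/291)) + 1832/((-33*(-16))) = 1/(158976*(1628/1515 + 107/97)) + 1832/528 = 1/(158976*(320021/146955)) + 1832*(1/528) = (1/158976)*(146955/320021) + 229/66 = 48985/16958552832 + 229/66 = 647251971923/186544081152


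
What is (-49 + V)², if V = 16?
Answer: 1089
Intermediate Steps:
(-49 + V)² = (-49 + 16)² = (-33)² = 1089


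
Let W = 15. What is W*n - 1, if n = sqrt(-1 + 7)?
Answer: -1 + 15*sqrt(6) ≈ 35.742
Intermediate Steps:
n = sqrt(6) ≈ 2.4495
W*n - 1 = 15*sqrt(6) - 1 = -1 + 15*sqrt(6)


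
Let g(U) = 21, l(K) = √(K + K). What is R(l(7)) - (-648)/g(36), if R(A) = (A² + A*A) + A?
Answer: 412/7 + √14 ≈ 62.599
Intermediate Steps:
l(K) = √2*√K (l(K) = √(2*K) = √2*√K)
R(A) = A + 2*A² (R(A) = (A² + A²) + A = 2*A² + A = A + 2*A²)
R(l(7)) - (-648)/g(36) = (√2*√7)*(1 + 2*(√2*√7)) - (-648)/21 = √14*(1 + 2*√14) - (-648)/21 = √14*(1 + 2*√14) - 1*(-216/7) = √14*(1 + 2*√14) + 216/7 = 216/7 + √14*(1 + 2*√14)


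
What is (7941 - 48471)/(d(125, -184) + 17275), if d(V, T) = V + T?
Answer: -20265/8608 ≈ -2.3542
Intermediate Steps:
d(V, T) = T + V
(7941 - 48471)/(d(125, -184) + 17275) = (7941 - 48471)/((-184 + 125) + 17275) = -40530/(-59 + 17275) = -40530/17216 = -40530*1/17216 = -20265/8608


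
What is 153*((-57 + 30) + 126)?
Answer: 15147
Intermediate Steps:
153*((-57 + 30) + 126) = 153*(-27 + 126) = 153*99 = 15147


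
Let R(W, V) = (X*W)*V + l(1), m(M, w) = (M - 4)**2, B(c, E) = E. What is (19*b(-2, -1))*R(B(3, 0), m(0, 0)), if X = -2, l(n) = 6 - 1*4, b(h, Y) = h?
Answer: -76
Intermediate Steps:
l(n) = 2 (l(n) = 6 - 4 = 2)
m(M, w) = (-4 + M)**2
R(W, V) = 2 - 2*V*W (R(W, V) = (-2*W)*V + 2 = -2*V*W + 2 = 2 - 2*V*W)
(19*b(-2, -1))*R(B(3, 0), m(0, 0)) = (19*(-2))*(2 - 2*(-4 + 0)**2*0) = -38*(2 - 2*(-4)**2*0) = -38*(2 - 2*16*0) = -38*(2 + 0) = -38*2 = -76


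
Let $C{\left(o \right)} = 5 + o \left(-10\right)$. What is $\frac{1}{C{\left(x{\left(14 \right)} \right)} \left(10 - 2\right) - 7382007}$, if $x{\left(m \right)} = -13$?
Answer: $- \frac{1}{7380927} \approx -1.3548 \cdot 10^{-7}$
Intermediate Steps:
$C{\left(o \right)} = 5 - 10 o$
$\frac{1}{C{\left(x{\left(14 \right)} \right)} \left(10 - 2\right) - 7382007} = \frac{1}{\left(5 - -130\right) \left(10 - 2\right) - 7382007} = \frac{1}{\left(5 + 130\right) 8 - 7382007} = \frac{1}{135 \cdot 8 - 7382007} = \frac{1}{1080 - 7382007} = \frac{1}{-7380927} = - \frac{1}{7380927}$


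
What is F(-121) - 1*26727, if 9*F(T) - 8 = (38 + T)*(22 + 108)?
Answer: -27925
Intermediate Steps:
F(T) = 4948/9 + 130*T/9 (F(T) = 8/9 + ((38 + T)*(22 + 108))/9 = 8/9 + ((38 + T)*130)/9 = 8/9 + (4940 + 130*T)/9 = 8/9 + (4940/9 + 130*T/9) = 4948/9 + 130*T/9)
F(-121) - 1*26727 = (4948/9 + (130/9)*(-121)) - 1*26727 = (4948/9 - 15730/9) - 26727 = -1198 - 26727 = -27925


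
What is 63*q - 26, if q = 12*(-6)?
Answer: -4562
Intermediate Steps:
q = -72
63*q - 26 = 63*(-72) - 26 = -4536 - 26 = -4562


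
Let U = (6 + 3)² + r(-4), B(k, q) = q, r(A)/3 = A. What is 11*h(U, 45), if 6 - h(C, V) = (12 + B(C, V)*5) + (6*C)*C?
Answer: -316767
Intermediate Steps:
r(A) = 3*A
U = 69 (U = (6 + 3)² + 3*(-4) = 9² - 12 = 81 - 12 = 69)
h(C, V) = -6 - 6*C² - 5*V (h(C, V) = 6 - ((12 + V*5) + (6*C)*C) = 6 - ((12 + 5*V) + 6*C²) = 6 - (12 + 5*V + 6*C²) = 6 + (-12 - 6*C² - 5*V) = -6 - 6*C² - 5*V)
11*h(U, 45) = 11*(-6 - 6*69² - 5*45) = 11*(-6 - 6*4761 - 225) = 11*(-6 - 28566 - 225) = 11*(-28797) = -316767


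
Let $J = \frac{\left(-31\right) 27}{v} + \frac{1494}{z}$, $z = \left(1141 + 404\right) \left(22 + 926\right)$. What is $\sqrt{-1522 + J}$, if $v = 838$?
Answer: $\frac{i \sqrt{442584253983849710}}{17047015} \approx 39.026 i$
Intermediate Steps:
$z = 1464660$ ($z = 1545 \cdot 948 = 1464660$)
$J = - \frac{17009284}{17047015}$ ($J = \frac{\left(-31\right) 27}{838} + \frac{1494}{1464660} = \left(-837\right) \frac{1}{838} + 1494 \cdot \frac{1}{1464660} = - \frac{837}{838} + \frac{83}{81370} = - \frac{17009284}{17047015} \approx -0.99779$)
$\sqrt{-1522 + J} = \sqrt{-1522 - \frac{17009284}{17047015}} = \sqrt{- \frac{25962566114}{17047015}} = \frac{i \sqrt{442584253983849710}}{17047015}$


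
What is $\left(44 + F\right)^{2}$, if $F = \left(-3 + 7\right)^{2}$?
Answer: $3600$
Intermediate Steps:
$F = 16$ ($F = 4^{2} = 16$)
$\left(44 + F\right)^{2} = \left(44 + 16\right)^{2} = 60^{2} = 3600$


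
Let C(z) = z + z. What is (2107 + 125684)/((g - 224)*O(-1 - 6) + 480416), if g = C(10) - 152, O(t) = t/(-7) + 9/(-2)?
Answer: 14199/53518 ≈ 0.26531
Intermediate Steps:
C(z) = 2*z
O(t) = -9/2 - t/7 (O(t) = t*(-⅐) + 9*(-½) = -t/7 - 9/2 = -9/2 - t/7)
g = -132 (g = 2*10 - 152 = 20 - 152 = -132)
(2107 + 125684)/((g - 224)*O(-1 - 6) + 480416) = (2107 + 125684)/((-132 - 224)*(-9/2 - (-1 - 6)/7) + 480416) = 127791/(-356*(-9/2 - ⅐*(-7)) + 480416) = 127791/(-356*(-9/2 + 1) + 480416) = 127791/(-356*(-7/2) + 480416) = 127791/(1246 + 480416) = 127791/481662 = 127791*(1/481662) = 14199/53518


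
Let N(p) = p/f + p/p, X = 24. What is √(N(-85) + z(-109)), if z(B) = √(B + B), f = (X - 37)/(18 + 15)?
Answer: √(36634 + 169*I*√218)/13 ≈ 14.732 + 0.50113*I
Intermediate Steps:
f = -13/33 (f = (24 - 37)/(18 + 15) = -13/33 ≈ -0.39394)
z(B) = √2*√B (z(B) = √(2*B) = √2*√B)
N(p) = 1 - 33*p/13 (N(p) = p/(-13/33) + p/p = p*(-33/13) + 1 = -33*p/13 + 1 = 1 - 33*p/13)
√(N(-85) + z(-109)) = √((1 - 33/13*(-85)) + √2*√(-109)) = √((1 + 2805/13) + √2*(I*√109)) = √(2818/13 + I*√218)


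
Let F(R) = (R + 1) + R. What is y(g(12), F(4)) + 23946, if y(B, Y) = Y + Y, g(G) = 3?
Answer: 23964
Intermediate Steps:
F(R) = 1 + 2*R (F(R) = (1 + R) + R = 1 + 2*R)
y(B, Y) = 2*Y
y(g(12), F(4)) + 23946 = 2*(1 + 2*4) + 23946 = 2*(1 + 8) + 23946 = 2*9 + 23946 = 18 + 23946 = 23964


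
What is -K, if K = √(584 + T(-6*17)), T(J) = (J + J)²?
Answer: -10*√422 ≈ -205.43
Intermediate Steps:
T(J) = 4*J² (T(J) = (2*J)² = 4*J²)
K = 10*√422 (K = √(584 + 4*(-6*17)²) = √(584 + 4*(-102)²) = √(584 + 4*10404) = √(584 + 41616) = √42200 = 10*√422 ≈ 205.43)
-K = -10*√422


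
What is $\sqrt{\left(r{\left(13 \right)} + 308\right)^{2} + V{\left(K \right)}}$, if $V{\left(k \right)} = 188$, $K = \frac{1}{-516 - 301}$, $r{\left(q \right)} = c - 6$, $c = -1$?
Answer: $\sqrt{90789} \approx 301.31$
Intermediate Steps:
$r{\left(q \right)} = -7$ ($r{\left(q \right)} = -1 - 6 = -7$)
$K = - \frac{1}{817}$ ($K = \frac{1}{-817} = - \frac{1}{817} \approx -0.001224$)
$\sqrt{\left(r{\left(13 \right)} + 308\right)^{2} + V{\left(K \right)}} = \sqrt{\left(-7 + 308\right)^{2} + 188} = \sqrt{301^{2} + 188} = \sqrt{90601 + 188} = \sqrt{90789}$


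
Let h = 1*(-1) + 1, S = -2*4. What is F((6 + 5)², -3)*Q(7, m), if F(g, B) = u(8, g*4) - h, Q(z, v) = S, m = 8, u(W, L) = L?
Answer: -3872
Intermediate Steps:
S = -8
Q(z, v) = -8
h = 0 (h = -1 + 1 = 0)
F(g, B) = 4*g (F(g, B) = g*4 - 1*0 = 4*g + 0 = 4*g)
F((6 + 5)², -3)*Q(7, m) = (4*(6 + 5)²)*(-8) = (4*11²)*(-8) = (4*121)*(-8) = 484*(-8) = -3872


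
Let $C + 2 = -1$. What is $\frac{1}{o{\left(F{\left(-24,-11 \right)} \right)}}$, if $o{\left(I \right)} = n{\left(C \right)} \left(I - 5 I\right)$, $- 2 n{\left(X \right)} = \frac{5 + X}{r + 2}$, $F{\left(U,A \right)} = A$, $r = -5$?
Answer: $\frac{3}{44} \approx 0.068182$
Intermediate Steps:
$C = -3$ ($C = -2 - 1 = -3$)
$n{\left(X \right)} = \frac{5}{6} + \frac{X}{6}$ ($n{\left(X \right)} = - \frac{\left(5 + X\right) \frac{1}{-5 + 2}}{2} = - \frac{\left(5 + X\right) \frac{1}{-3}}{2} = - \frac{\left(5 + X\right) \left(- \frac{1}{3}\right)}{2} = - \frac{- \frac{5}{3} - \frac{X}{3}}{2} = \frac{5}{6} + \frac{X}{6}$)
$o{\left(I \right)} = - \frac{4 I}{3}$ ($o{\left(I \right)} = \left(\frac{5}{6} + \frac{1}{6} \left(-3\right)\right) \left(I - 5 I\right) = \left(\frac{5}{6} - \frac{1}{2}\right) \left(- 4 I\right) = \frac{\left(-4\right) I}{3} = - \frac{4 I}{3}$)
$\frac{1}{o{\left(F{\left(-24,-11 \right)} \right)}} = \frac{1}{\left(- \frac{4}{3}\right) \left(-11\right)} = \frac{1}{\frac{44}{3}} = \frac{3}{44}$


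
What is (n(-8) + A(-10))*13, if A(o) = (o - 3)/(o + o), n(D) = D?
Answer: -1911/20 ≈ -95.550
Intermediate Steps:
A(o) = (-3 + o)/(2*o) (A(o) = (-3 + o)/((2*o)) = (-3 + o)*(1/(2*o)) = (-3 + o)/(2*o))
(n(-8) + A(-10))*13 = (-8 + (½)*(-3 - 10)/(-10))*13 = (-8 + (½)*(-⅒)*(-13))*13 = (-8 + 13/20)*13 = -147/20*13 = -1911/20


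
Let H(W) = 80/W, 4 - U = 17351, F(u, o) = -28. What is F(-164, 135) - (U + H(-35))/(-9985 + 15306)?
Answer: -921471/37247 ≈ -24.739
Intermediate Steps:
U = -17347 (U = 4 - 1*17351 = 4 - 17351 = -17347)
F(-164, 135) - (U + H(-35))/(-9985 + 15306) = -28 - (-17347 + 80/(-35))/(-9985 + 15306) = -28 - (-17347 + 80*(-1/35))/5321 = -28 - (-17347 - 16/7)/5321 = -28 - (-121445)/(7*5321) = -28 - 1*(-121445/37247) = -28 + 121445/37247 = -921471/37247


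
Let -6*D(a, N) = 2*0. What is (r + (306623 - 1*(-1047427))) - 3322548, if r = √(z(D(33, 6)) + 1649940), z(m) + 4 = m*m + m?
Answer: -1968498 + 4*√103121 ≈ -1.9672e+6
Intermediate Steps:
D(a, N) = 0 (D(a, N) = -0/3 = -⅙*0 = 0)
z(m) = -4 + m + m² (z(m) = -4 + (m*m + m) = -4 + (m² + m) = -4 + (m + m²) = -4 + m + m²)
r = 4*√103121 (r = √((-4 + 0 + 0²) + 1649940) = √((-4 + 0 + 0) + 1649940) = √(-4 + 1649940) = √1649936 = 4*√103121 ≈ 1284.5)
(r + (306623 - 1*(-1047427))) - 3322548 = (4*√103121 + (306623 - 1*(-1047427))) - 3322548 = (4*√103121 + (306623 + 1047427)) - 3322548 = (4*√103121 + 1354050) - 3322548 = (1354050 + 4*√103121) - 3322548 = -1968498 + 4*√103121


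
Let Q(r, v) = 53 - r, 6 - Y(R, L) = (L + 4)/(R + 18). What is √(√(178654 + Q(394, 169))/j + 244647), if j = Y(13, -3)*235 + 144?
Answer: √(562234945499487 + 25263853*√617)/47939 ≈ 494.62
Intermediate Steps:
Y(R, L) = 6 - (4 + L)/(18 + R) (Y(R, L) = 6 - (L + 4)/(R + 18) = 6 - (4 + L)/(18 + R))
j = 47939/31 (j = ((104 - 1*(-3) + 6*13)/(18 + 13))*235 + 144 = ((104 + 3 + 78)/31)*235 + 144 = ((1/31)*185)*235 + 144 = (185/31)*235 + 144 = 43475/31 + 144 = 47939/31 ≈ 1546.4)
√(√(178654 + Q(394, 169))/j + 244647) = √(√(178654 + (53 - 1*394))/(47939/31) + 244647) = √(√(178654 + (53 - 394))*(31/47939) + 244647) = √(√(178654 - 341)*(31/47939) + 244647) = √(√178313*(31/47939) + 244647) = √((17*√617)*(31/47939) + 244647) = √(527*√617/47939 + 244647) = √(244647 + 527*√617/47939)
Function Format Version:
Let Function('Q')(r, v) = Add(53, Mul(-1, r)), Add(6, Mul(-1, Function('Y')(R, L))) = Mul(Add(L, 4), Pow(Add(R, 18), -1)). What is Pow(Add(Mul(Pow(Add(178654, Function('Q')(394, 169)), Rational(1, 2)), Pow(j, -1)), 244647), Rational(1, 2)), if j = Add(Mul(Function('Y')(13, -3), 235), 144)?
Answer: Mul(Rational(1, 47939), Pow(Add(562234945499487, Mul(25263853, Pow(617, Rational(1, 2)))), Rational(1, 2))) ≈ 494.62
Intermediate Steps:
Function('Y')(R, L) = Add(6, Mul(-1, Pow(Add(18, R), -1), Add(4, L))) (Function('Y')(R, L) = Add(6, Mul(-1, Mul(Add(L, 4), Pow(Add(R, 18), -1)))) = Add(6, Mul(-1, Mul(Add(4, L), Pow(Add(18, R), -1)))) = Add(6, Mul(-1, Mul(Pow(Add(18, R), -1), Add(4, L)))) = Add(6, Mul(-1, Pow(Add(18, R), -1), Add(4, L))))
j = Rational(47939, 31) (j = Add(Mul(Mul(Pow(Add(18, 13), -1), Add(104, Mul(-1, -3), Mul(6, 13))), 235), 144) = Add(Mul(Mul(Pow(31, -1), Add(104, 3, 78)), 235), 144) = Add(Mul(Mul(Rational(1, 31), 185), 235), 144) = Add(Mul(Rational(185, 31), 235), 144) = Add(Rational(43475, 31), 144) = Rational(47939, 31) ≈ 1546.4)
Pow(Add(Mul(Pow(Add(178654, Function('Q')(394, 169)), Rational(1, 2)), Pow(j, -1)), 244647), Rational(1, 2)) = Pow(Add(Mul(Pow(Add(178654, Add(53, Mul(-1, 394))), Rational(1, 2)), Pow(Rational(47939, 31), -1)), 244647), Rational(1, 2)) = Pow(Add(Mul(Pow(Add(178654, Add(53, -394)), Rational(1, 2)), Rational(31, 47939)), 244647), Rational(1, 2)) = Pow(Add(Mul(Pow(Add(178654, -341), Rational(1, 2)), Rational(31, 47939)), 244647), Rational(1, 2)) = Pow(Add(Mul(Pow(178313, Rational(1, 2)), Rational(31, 47939)), 244647), Rational(1, 2)) = Pow(Add(Mul(Mul(17, Pow(617, Rational(1, 2))), Rational(31, 47939)), 244647), Rational(1, 2)) = Pow(Add(Mul(Rational(527, 47939), Pow(617, Rational(1, 2))), 244647), Rational(1, 2)) = Pow(Add(244647, Mul(Rational(527, 47939), Pow(617, Rational(1, 2)))), Rational(1, 2))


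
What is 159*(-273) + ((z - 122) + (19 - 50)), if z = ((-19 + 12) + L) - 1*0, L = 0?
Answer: -43567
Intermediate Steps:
z = -7 (z = ((-19 + 12) + 0) - 1*0 = (-7 + 0) + 0 = -7 + 0 = -7)
159*(-273) + ((z - 122) + (19 - 50)) = 159*(-273) + ((-7 - 122) + (19 - 50)) = -43407 + (-129 - 31) = -43407 - 160 = -43567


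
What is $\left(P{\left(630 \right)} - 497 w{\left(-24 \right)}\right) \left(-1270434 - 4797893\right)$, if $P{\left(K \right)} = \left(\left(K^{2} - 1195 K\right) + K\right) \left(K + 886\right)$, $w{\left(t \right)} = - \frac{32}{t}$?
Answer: $\frac{9806400338796796}{3} \approx 3.2688 \cdot 10^{15}$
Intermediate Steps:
$P{\left(K \right)} = \left(886 + K\right) \left(K^{2} - 1194 K\right)$ ($P{\left(K \right)} = \left(K^{2} - 1194 K\right) \left(886 + K\right) = \left(886 + K\right) \left(K^{2} - 1194 K\right)$)
$\left(P{\left(630 \right)} - 497 w{\left(-24 \right)}\right) \left(-1270434 - 4797893\right) = \left(630 \left(-1057884 + 630^{2} - 194040\right) - 497 \left(- \frac{32}{-24}\right)\right) \left(-1270434 - 4797893\right) = \left(630 \left(-1057884 + 396900 - 194040\right) - 497 \left(\left(-32\right) \left(- \frac{1}{24}\right)\right)\right) \left(-6068327\right) = \left(630 \left(-855024\right) - \frac{1988}{3}\right) \left(-6068327\right) = \left(-538665120 - \frac{1988}{3}\right) \left(-6068327\right) = \left(- \frac{1615997348}{3}\right) \left(-6068327\right) = \frac{9806400338796796}{3}$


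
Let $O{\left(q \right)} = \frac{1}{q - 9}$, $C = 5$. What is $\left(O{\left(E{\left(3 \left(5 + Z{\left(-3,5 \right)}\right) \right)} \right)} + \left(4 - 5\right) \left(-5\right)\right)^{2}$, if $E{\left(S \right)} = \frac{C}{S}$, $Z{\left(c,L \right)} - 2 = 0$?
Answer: $\frac{808201}{33856} \approx 23.872$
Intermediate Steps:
$Z{\left(c,L \right)} = 2$ ($Z{\left(c,L \right)} = 2 + 0 = 2$)
$E{\left(S \right)} = \frac{5}{S}$
$O{\left(q \right)} = \frac{1}{-9 + q}$
$\left(O{\left(E{\left(3 \left(5 + Z{\left(-3,5 \right)}\right) \right)} \right)} + \left(4 - 5\right) \left(-5\right)\right)^{2} = \left(\frac{1}{-9 + \frac{5}{3 \left(5 + 2\right)}} + \left(4 - 5\right) \left(-5\right)\right)^{2} = \left(\frac{1}{-9 + \frac{5}{3 \cdot 7}} - -5\right)^{2} = \left(\frac{1}{-9 + \frac{5}{21}} + 5\right)^{2} = \left(\frac{1}{- \frac{184}{21}} + 5\right)^{2} = \left(- \frac{21}{184} + 5\right)^{2} = \left(\frac{899}{184}\right)^{2} = \frac{808201}{33856}$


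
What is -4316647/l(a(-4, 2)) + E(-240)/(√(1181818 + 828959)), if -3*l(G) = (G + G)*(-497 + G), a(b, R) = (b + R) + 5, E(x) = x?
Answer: -4316647/988 - 80*√2010777/670259 ≈ -4369.2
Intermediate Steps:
a(b, R) = 5 + R + b (a(b, R) = (R + b) + 5 = 5 + R + b)
l(G) = -2*G*(-497 + G)/3 (l(G) = -(G + G)*(-497 + G)/3 = -2*G*(-497 + G)/3)
-4316647/l(a(-4, 2)) + E(-240)/(√(1181818 + 828959)) = -4316647*3/(2*(497 - (5 + 2 - 4))*(5 + 2 - 4)) - 240/√(1181818 + 828959) = -4316647*1/(2*(497 - 1*3)) - 240*√2010777/2010777 = -4316647*1/(2*(497 - 3)) - 80*√2010777/670259 = -4316647/((⅔)*3*494) - 80*√2010777/670259 = -4316647/988 - 80*√2010777/670259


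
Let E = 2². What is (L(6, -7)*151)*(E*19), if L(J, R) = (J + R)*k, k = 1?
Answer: -11476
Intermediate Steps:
E = 4
L(J, R) = J + R (L(J, R) = (J + R)*1 = J + R)
(L(6, -7)*151)*(E*19) = ((6 - 7)*151)*(4*19) = -1*151*76 = -151*76 = -11476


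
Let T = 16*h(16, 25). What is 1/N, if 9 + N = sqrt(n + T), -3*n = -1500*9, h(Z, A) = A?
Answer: 1/61 ≈ 0.016393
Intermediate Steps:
n = 4500 (n = -(-500)*9 = -1/3*(-13500) = 4500)
T = 400 (T = 16*25 = 400)
N = 61 (N = -9 + sqrt(4500 + 400) = -9 + sqrt(4900) = -9 + 70 = 61)
1/N = 1/61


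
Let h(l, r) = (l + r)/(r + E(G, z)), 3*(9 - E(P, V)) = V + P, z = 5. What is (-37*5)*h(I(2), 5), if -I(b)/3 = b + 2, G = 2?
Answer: 111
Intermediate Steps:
E(P, V) = 9 - P/3 - V/3 (E(P, V) = 9 - (V + P)/3 = 9 - (P + V)/3 = 9 + (-P/3 - V/3) = 9 - P/3 - V/3)
I(b) = -6 - 3*b (I(b) = -3*(b + 2) = -3*(2 + b) = -6 - 3*b)
h(l, r) = (l + r)/(20/3 + r) (h(l, r) = (l + r)/(r + (9 - ⅓*2 - ⅓*5)) = (l + r)/(r + (9 - ⅔ - 5/3)) = (l + r)/(r + 20/3) = (l + r)/(20/3 + r))
(-37*5)*h(I(2), 5) = (-37*5)*(3*((-6 - 3*2) + 5)/(20 + 3*5)) = -555*((-6 - 6) + 5)/(20 + 15) = -555*(-12 + 5)/35 = -555*(-7)/35 = -185*(-⅗) = 111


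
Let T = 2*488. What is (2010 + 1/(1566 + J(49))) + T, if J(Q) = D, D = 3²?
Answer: 4702951/1575 ≈ 2986.0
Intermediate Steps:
D = 9
T = 976
J(Q) = 9
(2010 + 1/(1566 + J(49))) + T = (2010 + 1/(1566 + 9)) + 976 = (2010 + 1/1575) + 976 = 3165751/1575 + 976 = 4702951/1575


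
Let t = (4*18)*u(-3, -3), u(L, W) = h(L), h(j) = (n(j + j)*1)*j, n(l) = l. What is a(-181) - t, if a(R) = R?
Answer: -1477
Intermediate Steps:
h(j) = 2*j² (h(j) = ((j + j)*1)*j = ((2*j)*1)*j = (2*j)*j = 2*j²)
u(L, W) = 2*L²
t = 1296 (t = (4*18)*(2*(-3)²) = 72*(2*9) = 72*18 = 1296)
a(-181) - t = -181 - 1*1296 = -181 - 1296 = -1477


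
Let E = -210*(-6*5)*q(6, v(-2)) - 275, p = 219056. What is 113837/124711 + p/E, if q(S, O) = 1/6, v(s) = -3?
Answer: 27406916491/96651025 ≈ 283.57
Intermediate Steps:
q(S, O) = 1/6
E = 775 (E = -210*(-6*5)/6 - 275 = -(-6300)/6 - 275 = -210*(-5) - 275 = 1050 - 275 = 775)
113837/124711 + p/E = 113837/124711 + 219056/775 = 27406916491/96651025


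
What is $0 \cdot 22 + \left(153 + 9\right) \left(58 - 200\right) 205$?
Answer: $-4715820$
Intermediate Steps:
$0 \cdot 22 + \left(153 + 9\right) \left(58 - 200\right) 205 = 0 + 162 \left(-142\right) 205 = 0 - 4715820 = -4715820$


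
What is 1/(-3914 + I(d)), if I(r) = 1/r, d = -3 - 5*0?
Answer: -3/11743 ≈ -0.00025547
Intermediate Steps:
d = -3 (d = -3 + 0 = -3)
1/(-3914 + I(d)) = 1/(-3914 + 1/(-3)) = 1/(-3914 - ⅓) = 1/(-11743/3) = -3/11743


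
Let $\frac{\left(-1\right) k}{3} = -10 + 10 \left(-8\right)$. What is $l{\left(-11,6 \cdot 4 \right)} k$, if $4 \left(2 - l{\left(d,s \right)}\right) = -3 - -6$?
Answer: $\frac{675}{2} \approx 337.5$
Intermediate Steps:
$l{\left(d,s \right)} = \frac{5}{4}$ ($l{\left(d,s \right)} = 2 - \frac{-3 - -6}{4} = 2 - \frac{-3 + 6}{4} = 2 - \frac{3}{4} = \frac{5}{4}$)
$k = 270$ ($k = - 3 \left(-10 + 10 \left(-8\right)\right) = - 3 \left(-10 - 80\right) = \left(-3\right) \left(-90\right) = 270$)
$l{\left(-11,6 \cdot 4 \right)} k = \frac{5}{4} \cdot 270 = \frac{675}{2}$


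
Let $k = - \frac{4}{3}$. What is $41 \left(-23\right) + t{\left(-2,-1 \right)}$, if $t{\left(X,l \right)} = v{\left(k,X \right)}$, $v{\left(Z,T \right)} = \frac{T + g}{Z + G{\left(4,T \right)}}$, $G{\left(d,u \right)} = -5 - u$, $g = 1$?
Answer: $- \frac{12256}{13} \approx -942.77$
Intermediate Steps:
$k = - \frac{4}{3}$ ($k = \left(-4\right) \frac{1}{3} = - \frac{4}{3} \approx -1.3333$)
$v{\left(Z,T \right)} = \frac{1 + T}{-5 + Z - T}$ ($v{\left(Z,T \right)} = \frac{T + 1}{Z - \left(5 + T\right)} = \frac{1 + T}{-5 + Z - T}$)
$t{\left(X,l \right)} = \frac{-1 - X}{\frac{19}{3} + X}$ ($t{\left(X,l \right)} = \frac{-1 - X}{5 + X - - \frac{4}{3}} = \frac{-1 - X}{5 + X + \frac{4}{3}} = \frac{-1 - X}{\frac{19}{3} + X}$)
$41 \left(-23\right) + t{\left(-2,-1 \right)} = 41 \left(-23\right) + \frac{3 \left(-1 - -2\right)}{19 + 3 \left(-2\right)} = -943 + \frac{3 \left(-1 + 2\right)}{19 - 6} = -943 + 3 \cdot \frac{1}{13} \cdot 1 = -943 + \frac{3}{13} = - \frac{12256}{13}$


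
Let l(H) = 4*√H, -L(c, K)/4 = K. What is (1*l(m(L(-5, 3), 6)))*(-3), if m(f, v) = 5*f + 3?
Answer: -12*I*√57 ≈ -90.598*I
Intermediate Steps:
L(c, K) = -4*K
m(f, v) = 3 + 5*f
(1*l(m(L(-5, 3), 6)))*(-3) = (1*(4*√(3 + 5*(-4*3))))*(-3) = (1*(4*√(3 + 5*(-12))))*(-3) = (1*(4*√(3 - 60)))*(-3) = (1*(4*√(-57)))*(-3) = (1*(4*(I*√57)))*(-3) = (1*(4*I*√57))*(-3) = (4*I*√57)*(-3) = -12*I*√57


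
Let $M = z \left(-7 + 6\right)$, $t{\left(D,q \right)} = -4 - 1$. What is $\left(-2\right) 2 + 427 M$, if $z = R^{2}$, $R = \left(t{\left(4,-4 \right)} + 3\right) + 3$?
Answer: $-431$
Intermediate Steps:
$t{\left(D,q \right)} = -5$ ($t{\left(D,q \right)} = -4 - 1 = -5$)
$R = 1$ ($R = \left(-5 + 3\right) + 3 = -2 + 3 = 1$)
$z = 1$ ($z = 1^{2} = 1$)
$M = -1$ ($M = 1 \left(-7 + 6\right) = 1 \left(-1\right) = -1$)
$\left(-2\right) 2 + 427 M = \left(-2\right) 2 + 427 \left(-1\right) = -4 - 427 = -431$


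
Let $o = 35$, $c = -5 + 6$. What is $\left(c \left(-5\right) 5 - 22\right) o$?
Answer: $-1645$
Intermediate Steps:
$c = 1$
$\left(c \left(-5\right) 5 - 22\right) o = \left(1 \left(-5\right) 5 - 22\right) 35 = \left(\left(-5\right) 5 - 22\right) 35 = \left(-25 - 22\right) 35 = \left(-47\right) 35 = -1645$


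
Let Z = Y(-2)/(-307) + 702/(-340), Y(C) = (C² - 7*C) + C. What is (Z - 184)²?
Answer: 94350858352969/2723796100 ≈ 34640.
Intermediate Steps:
Y(C) = C² - 6*C
Z = -110477/52190 (Z = -2*(-6 - 2)/(-307) + 702/(-340) = -2*(-8)*(-1/307) + 702*(-1/340) = 16*(-1/307) - 351/170 = -16/307 - 351/170 = -110477/52190 ≈ -2.1168)
(Z - 184)² = (-110477/52190 - 184)² = (-9713437/52190)² = 94350858352969/2723796100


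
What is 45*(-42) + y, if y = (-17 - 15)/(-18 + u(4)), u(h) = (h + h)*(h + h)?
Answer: -43486/23 ≈ -1890.7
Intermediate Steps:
u(h) = 4*h**2 (u(h) = (2*h)*(2*h) = 4*h**2)
y = -16/23 (y = (-17 - 15)/(-18 + 4*4**2) = -32/(-18 + 4*16) = -32/(-18 + 64) = -32/46 = -32*1/46 = -16/23 ≈ -0.69565)
45*(-42) + y = 45*(-42) - 16/23 = -1890 - 16/23 = -43486/23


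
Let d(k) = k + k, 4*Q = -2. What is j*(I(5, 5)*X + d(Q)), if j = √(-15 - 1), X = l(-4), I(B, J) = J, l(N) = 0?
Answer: -4*I ≈ -4.0*I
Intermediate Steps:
Q = -½ (Q = (¼)*(-2) = -½ ≈ -0.50000)
X = 0
d(k) = 2*k
j = 4*I (j = √(-16) = 4*I ≈ 4.0*I)
j*(I(5, 5)*X + d(Q)) = (4*I)*(5*0 + 2*(-½)) = (4*I)*(0 - 1) = (4*I)*(-1) = -4*I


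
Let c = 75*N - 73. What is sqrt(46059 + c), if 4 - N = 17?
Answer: sqrt(45011) ≈ 212.16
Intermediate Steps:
N = -13 (N = 4 - 1*17 = 4 - 17 = -13)
c = -1048 (c = 75*(-13) - 73 = -975 - 73 = -1048)
sqrt(46059 + c) = sqrt(46059 - 1048) = sqrt(45011)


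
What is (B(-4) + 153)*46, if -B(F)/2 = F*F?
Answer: 5566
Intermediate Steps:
B(F) = -2*F**2 (B(F) = -2*F*F = -2*F**2)
(B(-4) + 153)*46 = (-2*(-4)**2 + 153)*46 = (-2*16 + 153)*46 = (-32 + 153)*46 = 121*46 = 5566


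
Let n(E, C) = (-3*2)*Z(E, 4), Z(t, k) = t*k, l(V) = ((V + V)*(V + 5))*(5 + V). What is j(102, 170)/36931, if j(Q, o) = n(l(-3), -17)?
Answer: 576/36931 ≈ 0.015597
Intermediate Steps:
l(V) = 2*V*(5 + V)**2 (l(V) = ((2*V)*(5 + V))*(5 + V) = (2*V*(5 + V))*(5 + V) = 2*V*(5 + V)**2)
Z(t, k) = k*t
n(E, C) = -24*E (n(E, C) = (-3*2)*(4*E) = -24*E)
j(Q, o) = 576 (j(Q, o) = -48*(-3)*(5 - 3)**2 = -48*(-3)*2**2 = -48*(-3)*4 = -24*(-24) = 576)
j(102, 170)/36931 = 576/36931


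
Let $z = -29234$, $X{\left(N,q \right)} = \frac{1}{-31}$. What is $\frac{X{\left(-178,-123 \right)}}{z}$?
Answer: $\frac{1}{906254} \approx 1.1034 \cdot 10^{-6}$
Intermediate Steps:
$X{\left(N,q \right)} = - \frac{1}{31}$
$\frac{X{\left(-178,-123 \right)}}{z} = - \frac{1}{31 \left(-29234\right)} = \left(- \frac{1}{31}\right) \left(- \frac{1}{29234}\right) = \frac{1}{906254}$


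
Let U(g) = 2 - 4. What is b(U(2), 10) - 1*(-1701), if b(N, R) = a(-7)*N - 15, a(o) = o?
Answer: 1700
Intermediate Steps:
U(g) = -2
b(N, R) = -15 - 7*N (b(N, R) = -7*N - 15 = -15 - 7*N)
b(U(2), 10) - 1*(-1701) = (-15 - 7*(-2)) - 1*(-1701) = (-15 + 14) + 1701 = -1 + 1701 = 1700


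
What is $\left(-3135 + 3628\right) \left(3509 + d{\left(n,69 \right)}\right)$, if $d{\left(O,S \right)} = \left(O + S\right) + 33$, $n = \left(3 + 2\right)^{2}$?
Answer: $1792548$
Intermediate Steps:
$n = 25$ ($n = 5^{2} = 25$)
$d{\left(O,S \right)} = 33 + O + S$
$\left(-3135 + 3628\right) \left(3509 + d{\left(n,69 \right)}\right) = \left(-3135 + 3628\right) \left(3509 + \left(33 + 25 + 69\right)\right) = 493 \left(3509 + 127\right) = 493 \cdot 3636 = 1792548$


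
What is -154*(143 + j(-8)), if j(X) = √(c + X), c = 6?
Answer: -22022 - 154*I*√2 ≈ -22022.0 - 217.79*I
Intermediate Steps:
j(X) = √(6 + X)
-154*(143 + j(-8)) = -154*(143 + √(6 - 8)) = -154*(143 + √(-2)) = -154*(143 + I*√2) = -22022 - 154*I*√2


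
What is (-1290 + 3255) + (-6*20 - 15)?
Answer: 1830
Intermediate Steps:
(-1290 + 3255) + (-6*20 - 15) = 1965 + (-120 - 15) = 1965 - 135 = 1830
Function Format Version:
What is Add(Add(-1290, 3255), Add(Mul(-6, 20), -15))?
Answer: 1830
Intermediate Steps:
Add(Add(-1290, 3255), Add(Mul(-6, 20), -15)) = Add(1965, Add(-120, -15)) = Add(1965, -135) = 1830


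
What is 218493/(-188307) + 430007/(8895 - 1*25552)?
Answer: -9401418450/348514411 ≈ -26.976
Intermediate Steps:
218493/(-188307) + 430007/(8895 - 1*25552) = 218493*(-1/188307) + 430007/(8895 - 25552) = -24277/20923 + 430007/(-16657) = -24277/20923 + 430007*(-1/16657) = -24277/20923 - 430007/16657 = -9401418450/348514411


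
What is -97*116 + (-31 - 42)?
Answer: -11325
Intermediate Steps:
-97*116 + (-31 - 42) = -11252 - 73 = -11325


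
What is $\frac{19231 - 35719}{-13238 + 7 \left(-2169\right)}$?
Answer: $\frac{16488}{28421} \approx 0.58013$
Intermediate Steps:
$\frac{19231 - 35719}{-13238 + 7 \left(-2169\right)} = - \frac{16488}{-13238 - 15183} = - \frac{16488}{-28421} = \left(-16488\right) \left(- \frac{1}{28421}\right) = \frac{16488}{28421}$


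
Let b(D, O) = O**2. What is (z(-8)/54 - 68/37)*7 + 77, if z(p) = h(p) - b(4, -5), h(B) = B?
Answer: 39865/666 ≈ 59.857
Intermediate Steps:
z(p) = -25 + p (z(p) = p - 1*(-5)**2 = p - 1*25 = p - 25 = -25 + p)
(z(-8)/54 - 68/37)*7 + 77 = ((-25 - 8)/54 - 68/37)*7 + 77 = (-33*1/54 - 68*1/37)*7 + 77 = (-11/18 - 68/37)*7 + 77 = -1631/666*7 + 77 = -11417/666 + 77 = 39865/666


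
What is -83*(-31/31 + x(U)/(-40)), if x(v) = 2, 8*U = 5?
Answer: 1743/20 ≈ 87.150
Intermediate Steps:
U = 5/8 (U = (⅛)*5 = 5/8 ≈ 0.62500)
-83*(-31/31 + x(U)/(-40)) = -83*(-31/31 + 2/(-40)) = -83*(-31*1/31 + 2*(-1/40)) = -83*(-1 - 1/20) = -83*(-21/20) = 1743/20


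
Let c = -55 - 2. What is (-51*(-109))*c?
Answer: -316863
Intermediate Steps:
c = -57
(-51*(-109))*c = -51*(-109)*(-57) = 5559*(-57) = -316863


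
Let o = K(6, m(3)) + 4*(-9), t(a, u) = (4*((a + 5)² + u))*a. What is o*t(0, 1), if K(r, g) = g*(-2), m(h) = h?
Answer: 0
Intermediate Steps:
K(r, g) = -2*g
t(a, u) = a*(4*u + 4*(5 + a)²) (t(a, u) = (4*((5 + a)² + u))*a = (4*(u + (5 + a)²))*a = (4*u + 4*(5 + a)²)*a = a*(4*u + 4*(5 + a)²))
o = -42 (o = -2*3 + 4*(-9) = -6 - 36 = -42)
o*t(0, 1) = -168*0*(1 + (5 + 0)²) = -168*0*(1 + 5²) = -168*0*(1 + 25) = -168*0*26 = -42*0 = 0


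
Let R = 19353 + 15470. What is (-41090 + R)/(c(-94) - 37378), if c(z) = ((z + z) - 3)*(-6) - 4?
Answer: 6267/36236 ≈ 0.17295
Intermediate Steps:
R = 34823
c(z) = 14 - 12*z (c(z) = (2*z - 3)*(-6) - 4 = (-3 + 2*z)*(-6) - 4 = (18 - 12*z) - 4 = 14 - 12*z)
(-41090 + R)/(c(-94) - 37378) = (-41090 + 34823)/((14 - 12*(-94)) - 37378) = -6267/((14 + 1128) - 37378) = -6267/(1142 - 37378) = -6267/(-36236) = -6267*(-1/36236) = 6267/36236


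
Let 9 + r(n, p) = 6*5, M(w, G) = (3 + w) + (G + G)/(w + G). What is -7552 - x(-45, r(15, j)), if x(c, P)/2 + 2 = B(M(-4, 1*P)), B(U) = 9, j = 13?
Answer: -7566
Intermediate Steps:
M(w, G) = 3 + w + 2*G/(G + w) (M(w, G) = (3 + w) + (2*G)/(G + w) = (3 + w) + 2*G/(G + w) = 3 + w + 2*G/(G + w))
r(n, p) = 21 (r(n, p) = -9 + 6*5 = -9 + 30 = 21)
x(c, P) = 14 (x(c, P) = -4 + 2*9 = -4 + 18 = 14)
-7552 - x(-45, r(15, j)) = -7552 - 1*14 = -7552 - 14 = -7566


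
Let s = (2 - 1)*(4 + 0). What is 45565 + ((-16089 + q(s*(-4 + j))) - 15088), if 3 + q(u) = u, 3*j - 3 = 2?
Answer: 43127/3 ≈ 14376.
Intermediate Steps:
j = 5/3 (j = 1 + (⅓)*2 = 1 + ⅔ = 5/3 ≈ 1.6667)
s = 4 (s = 1*4 = 4)
q(u) = -3 + u
45565 + ((-16089 + q(s*(-4 + j))) - 15088) = 45565 + ((-16089 + (-3 + 4*(-4 + 5/3))) - 15088) = 45565 + ((-16089 + (-3 + 4*(-7/3))) - 15088) = 45565 + ((-16089 + (-3 - 28/3)) - 15088) = 45565 + ((-16089 - 37/3) - 15088) = 45565 + (-48304/3 - 15088) = 45565 - 93568/3 = 43127/3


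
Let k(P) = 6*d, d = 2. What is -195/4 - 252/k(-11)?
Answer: -279/4 ≈ -69.750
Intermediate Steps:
k(P) = 12 (k(P) = 6*2 = 12)
-195/4 - 252/k(-11) = -195/4 - 252/12 = -195*¼ - 252*1/12 = -195/4 - 21 = -279/4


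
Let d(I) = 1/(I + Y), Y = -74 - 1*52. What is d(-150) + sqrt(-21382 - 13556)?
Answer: -1/276 + 3*I*sqrt(3882) ≈ -0.0036232 + 186.92*I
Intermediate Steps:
Y = -126 (Y = -74 - 52 = -126)
d(I) = 1/(-126 + I) (d(I) = 1/(I - 126) = 1/(-126 + I))
d(-150) + sqrt(-21382 - 13556) = 1/(-126 - 150) + sqrt(-21382 - 13556) = 1/(-276) + sqrt(-34938) = -1/276 + 3*I*sqrt(3882)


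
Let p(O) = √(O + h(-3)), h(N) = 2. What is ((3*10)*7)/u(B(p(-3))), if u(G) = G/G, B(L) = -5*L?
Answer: 210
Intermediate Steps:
p(O) = √(2 + O) (p(O) = √(O + 2) = √(2 + O))
u(G) = 1
((3*10)*7)/u(B(p(-3))) = ((3*10)*7)/1 = (30*7)*1 = 210*1 = 210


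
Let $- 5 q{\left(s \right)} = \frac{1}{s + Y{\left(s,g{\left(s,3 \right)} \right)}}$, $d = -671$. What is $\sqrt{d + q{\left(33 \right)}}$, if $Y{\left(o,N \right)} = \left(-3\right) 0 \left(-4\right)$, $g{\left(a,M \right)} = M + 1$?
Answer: $\frac{2 i \sqrt{4567035}}{165} \approx 25.904 i$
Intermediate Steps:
$g{\left(a,M \right)} = 1 + M$
$Y{\left(o,N \right)} = 0$ ($Y{\left(o,N \right)} = 0 \left(-4\right) = 0$)
$q{\left(s \right)} = - \frac{1}{5 s}$ ($q{\left(s \right)} = - \frac{1}{5 \left(s + 0\right)} = - \frac{1}{5 s}$)
$\sqrt{d + q{\left(33 \right)}} = \sqrt{-671 - \frac{1}{5 \cdot 33}} = \sqrt{-671 - \frac{1}{165}} = \sqrt{- \frac{110716}{165}} = \frac{2 i \sqrt{4567035}}{165}$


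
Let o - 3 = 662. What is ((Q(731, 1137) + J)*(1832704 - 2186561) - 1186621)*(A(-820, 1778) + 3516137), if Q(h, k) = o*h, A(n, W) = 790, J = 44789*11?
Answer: -1218102771929302233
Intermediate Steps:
o = 665 (o = 3 + 662 = 665)
J = 492679
Q(h, k) = 665*h
((Q(731, 1137) + J)*(1832704 - 2186561) - 1186621)*(A(-820, 1778) + 3516137) = ((665*731 + 492679)*(1832704 - 2186561) - 1186621)*(790 + 3516137) = ((486115 + 492679)*(-353857) - 1186621)*3516927 = (978794*(-353857) - 1186621)*3516927 = (-346353108458 - 1186621)*3516927 = -346354295079*3516927 = -1218102771929302233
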